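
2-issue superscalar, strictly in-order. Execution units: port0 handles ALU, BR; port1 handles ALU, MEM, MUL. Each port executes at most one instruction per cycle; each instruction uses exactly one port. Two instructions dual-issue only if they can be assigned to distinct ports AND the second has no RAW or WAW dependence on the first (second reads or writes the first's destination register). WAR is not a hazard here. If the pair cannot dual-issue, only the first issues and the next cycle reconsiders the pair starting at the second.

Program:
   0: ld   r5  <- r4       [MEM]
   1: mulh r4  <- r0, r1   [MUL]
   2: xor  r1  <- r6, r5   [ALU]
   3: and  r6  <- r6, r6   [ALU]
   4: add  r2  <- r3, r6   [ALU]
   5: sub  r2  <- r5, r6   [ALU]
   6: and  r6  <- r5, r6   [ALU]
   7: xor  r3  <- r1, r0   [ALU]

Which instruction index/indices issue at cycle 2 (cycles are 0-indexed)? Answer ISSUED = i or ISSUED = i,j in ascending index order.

0. ld.MEM @i0  | no-port MEM/MUL
1. mulh.MUL/xor.ALU @i1/i2  | pair
2. and.ALU @i3  | RAW r6
3. add.ALU @i4  | WAW r2
4. sub.ALU/and.ALU @i5/i6  | pair
5. xor.ALU @i7  | tail

ISSUED = 3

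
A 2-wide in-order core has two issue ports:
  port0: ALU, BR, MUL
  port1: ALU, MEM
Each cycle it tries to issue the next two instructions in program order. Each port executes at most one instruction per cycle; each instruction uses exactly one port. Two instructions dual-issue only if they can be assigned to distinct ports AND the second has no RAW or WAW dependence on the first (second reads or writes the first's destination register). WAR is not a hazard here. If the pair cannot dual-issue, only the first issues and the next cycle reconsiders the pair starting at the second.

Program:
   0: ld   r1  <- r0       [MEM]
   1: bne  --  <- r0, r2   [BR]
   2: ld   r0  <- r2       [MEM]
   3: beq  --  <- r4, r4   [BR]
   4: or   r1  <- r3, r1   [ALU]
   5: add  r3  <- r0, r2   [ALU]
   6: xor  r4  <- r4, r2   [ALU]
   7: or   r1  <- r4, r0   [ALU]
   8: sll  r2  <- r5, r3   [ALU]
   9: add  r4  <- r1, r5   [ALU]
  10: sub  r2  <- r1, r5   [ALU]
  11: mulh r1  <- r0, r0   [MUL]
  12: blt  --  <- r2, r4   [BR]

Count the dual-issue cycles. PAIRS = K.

PAIRS = 5

  cy0 -> i0,i1 (ld.MEM/bne.BR) 2-wide
  cy1 -> i2,i3 (ld.MEM/beq.BR) 2-wide
  cy2 -> i4,i5 (or.ALU/add.ALU) 2-wide
  cy3 -> i6 (xor.ALU) RAW r4
  cy4 -> i7,i8 (or.ALU/sll.ALU) 2-wide
  cy5 -> i9,i10 (add.ALU/sub.ALU) 2-wide
  cy6 -> i11 (mulh.MUL) no-port MUL/BR
  cy7 -> i12 (blt.BR) tail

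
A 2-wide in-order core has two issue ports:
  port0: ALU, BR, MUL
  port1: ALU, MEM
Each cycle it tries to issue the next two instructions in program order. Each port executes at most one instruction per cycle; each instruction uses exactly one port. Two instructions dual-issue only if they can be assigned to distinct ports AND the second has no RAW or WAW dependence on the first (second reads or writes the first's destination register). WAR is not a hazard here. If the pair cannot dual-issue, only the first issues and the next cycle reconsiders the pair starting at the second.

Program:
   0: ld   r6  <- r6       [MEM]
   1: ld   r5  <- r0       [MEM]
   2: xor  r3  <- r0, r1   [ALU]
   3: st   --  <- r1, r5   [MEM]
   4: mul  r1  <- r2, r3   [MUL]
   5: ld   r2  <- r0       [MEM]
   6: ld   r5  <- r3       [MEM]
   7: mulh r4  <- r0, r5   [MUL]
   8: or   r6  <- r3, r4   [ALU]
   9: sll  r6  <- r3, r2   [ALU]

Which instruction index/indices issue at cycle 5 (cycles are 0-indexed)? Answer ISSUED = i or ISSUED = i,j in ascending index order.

#0 head=0: ld i0 no-port MEM/MEM
#1 head=1: ld/xor i1/i2 2-wide
#2 head=3: st/mul i3/i4 2-wide
#3 head=5: ld i5 no-port MEM/MEM
#4 head=6: ld i6 RAW r5
#5 head=7: mulh i7 RAW r4
#6 head=8: or i8 WAW r6
#7 head=9: sll i9 tail

ISSUED = 7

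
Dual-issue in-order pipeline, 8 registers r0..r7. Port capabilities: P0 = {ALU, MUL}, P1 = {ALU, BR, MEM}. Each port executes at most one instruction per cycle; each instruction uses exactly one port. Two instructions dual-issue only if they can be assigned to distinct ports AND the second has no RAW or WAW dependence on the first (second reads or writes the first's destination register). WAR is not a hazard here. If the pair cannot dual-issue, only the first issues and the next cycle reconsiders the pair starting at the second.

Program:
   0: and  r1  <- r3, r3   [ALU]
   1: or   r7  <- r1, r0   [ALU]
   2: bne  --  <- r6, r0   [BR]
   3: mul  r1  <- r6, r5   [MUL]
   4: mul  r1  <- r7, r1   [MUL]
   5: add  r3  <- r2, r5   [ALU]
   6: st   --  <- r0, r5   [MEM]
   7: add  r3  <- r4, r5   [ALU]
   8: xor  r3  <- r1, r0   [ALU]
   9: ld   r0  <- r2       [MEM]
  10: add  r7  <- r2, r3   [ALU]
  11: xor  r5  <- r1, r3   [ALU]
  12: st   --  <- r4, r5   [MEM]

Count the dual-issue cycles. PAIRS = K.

c0: i0 and  RAW r1
c1: i1&i2 or;bne  2-wide
c2: i3 mul  no-port MUL/MUL
c3: i4&i5 mul;add  2-wide
c4: i6&i7 st;add  2-wide
c5: i8&i9 xor;ld  2-wide
c6: i10&i11 add;xor  2-wide
c7: i12 st  tail

PAIRS = 5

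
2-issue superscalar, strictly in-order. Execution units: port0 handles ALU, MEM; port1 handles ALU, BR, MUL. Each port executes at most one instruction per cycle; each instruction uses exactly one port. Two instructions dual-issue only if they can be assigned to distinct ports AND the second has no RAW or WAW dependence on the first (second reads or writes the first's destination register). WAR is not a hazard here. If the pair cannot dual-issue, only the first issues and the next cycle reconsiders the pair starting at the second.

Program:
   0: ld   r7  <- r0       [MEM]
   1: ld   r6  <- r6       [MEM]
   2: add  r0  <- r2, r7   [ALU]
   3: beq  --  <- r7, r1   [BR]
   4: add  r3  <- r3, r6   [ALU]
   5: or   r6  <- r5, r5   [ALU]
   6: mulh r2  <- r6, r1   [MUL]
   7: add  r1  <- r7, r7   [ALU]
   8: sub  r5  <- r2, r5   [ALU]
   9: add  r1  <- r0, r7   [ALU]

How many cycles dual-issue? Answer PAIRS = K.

PAIRS = 4

[0] i0  ld.MEM  -- no-port MEM/MEM
[1] i1/i2  ld.MEM add.ALU  -- dual
[2] i3/i4  beq.BR add.ALU  -- dual
[3] i5  or.ALU  -- RAW r6
[4] i6/i7  mulh.MUL add.ALU  -- dual
[5] i8/i9  sub.ALU add.ALU  -- dual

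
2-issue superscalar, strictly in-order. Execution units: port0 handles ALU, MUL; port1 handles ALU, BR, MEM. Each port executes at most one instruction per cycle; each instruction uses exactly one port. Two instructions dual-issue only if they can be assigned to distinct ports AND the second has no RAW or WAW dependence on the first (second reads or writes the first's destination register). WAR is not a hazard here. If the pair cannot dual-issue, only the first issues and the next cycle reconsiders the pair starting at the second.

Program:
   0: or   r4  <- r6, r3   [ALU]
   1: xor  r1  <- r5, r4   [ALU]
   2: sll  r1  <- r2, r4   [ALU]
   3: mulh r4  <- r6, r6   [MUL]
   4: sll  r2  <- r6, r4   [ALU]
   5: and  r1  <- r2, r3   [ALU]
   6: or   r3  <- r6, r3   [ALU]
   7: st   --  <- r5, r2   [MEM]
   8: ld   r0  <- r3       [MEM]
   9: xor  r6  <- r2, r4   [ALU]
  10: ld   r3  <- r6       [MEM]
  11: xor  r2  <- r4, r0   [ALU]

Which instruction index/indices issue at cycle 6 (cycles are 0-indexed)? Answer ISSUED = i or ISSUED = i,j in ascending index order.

ISSUED = 8,9

[0] i0  or  -- RAW r4
[1] i1  xor  -- WAW r1
[2] i2,i3  sll/mulh  -- dual
[3] i4  sll  -- RAW r2
[4] i5,i6  and/or  -- dual
[5] i7  st  -- no-port MEM/MEM
[6] i8,i9  ld/xor  -- dual
[7] i10,i11  ld/xor  -- dual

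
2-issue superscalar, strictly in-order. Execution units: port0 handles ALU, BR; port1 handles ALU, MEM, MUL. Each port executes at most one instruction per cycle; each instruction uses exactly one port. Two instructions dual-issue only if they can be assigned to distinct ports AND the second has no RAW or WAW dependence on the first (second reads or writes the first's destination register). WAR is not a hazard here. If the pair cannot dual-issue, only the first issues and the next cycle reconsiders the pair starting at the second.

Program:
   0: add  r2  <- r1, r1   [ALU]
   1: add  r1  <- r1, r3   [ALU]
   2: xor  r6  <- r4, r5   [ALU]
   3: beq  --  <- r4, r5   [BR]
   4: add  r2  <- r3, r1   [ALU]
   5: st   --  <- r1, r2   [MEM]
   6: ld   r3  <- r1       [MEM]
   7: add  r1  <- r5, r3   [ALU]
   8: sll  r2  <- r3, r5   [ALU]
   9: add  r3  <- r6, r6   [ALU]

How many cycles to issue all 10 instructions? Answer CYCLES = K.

t=0 i0,i1:add.ALU+add.ALU ; pair
t=1 i2,i3:xor.ALU+beq.BR ; pair
t=2 i4:add.ALU ; RAW r2
t=3 i5:st.MEM ; no-port MEM/MEM
t=4 i6:ld.MEM ; RAW r3
t=5 i7,i8:add.ALU+sll.ALU ; pair
t=6 i9:add.ALU ; tail

CYCLES = 7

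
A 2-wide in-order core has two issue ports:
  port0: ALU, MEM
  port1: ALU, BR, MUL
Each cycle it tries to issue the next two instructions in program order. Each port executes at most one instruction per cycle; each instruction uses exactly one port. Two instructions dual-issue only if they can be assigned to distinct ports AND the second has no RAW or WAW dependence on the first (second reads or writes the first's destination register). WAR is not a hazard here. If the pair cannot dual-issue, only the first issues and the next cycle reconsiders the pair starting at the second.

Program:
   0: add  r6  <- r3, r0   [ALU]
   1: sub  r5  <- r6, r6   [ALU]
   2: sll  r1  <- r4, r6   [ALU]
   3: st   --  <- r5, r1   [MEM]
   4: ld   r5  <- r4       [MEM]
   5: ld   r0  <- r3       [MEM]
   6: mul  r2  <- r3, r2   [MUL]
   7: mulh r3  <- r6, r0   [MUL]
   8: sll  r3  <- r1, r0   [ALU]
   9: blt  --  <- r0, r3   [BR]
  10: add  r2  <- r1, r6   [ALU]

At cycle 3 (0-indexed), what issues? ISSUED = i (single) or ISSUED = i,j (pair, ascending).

ISSUED = 4

c0: i0 add  RAW r6
c1: i1&i2 sub sll  pair
c2: i3 st  no-port MEM/MEM
c3: i4 ld  no-port MEM/MEM
c4: i5&i6 ld mul  pair
c5: i7 mulh  WAW r3
c6: i8 sll  RAW r3
c7: i9&i10 blt add  pair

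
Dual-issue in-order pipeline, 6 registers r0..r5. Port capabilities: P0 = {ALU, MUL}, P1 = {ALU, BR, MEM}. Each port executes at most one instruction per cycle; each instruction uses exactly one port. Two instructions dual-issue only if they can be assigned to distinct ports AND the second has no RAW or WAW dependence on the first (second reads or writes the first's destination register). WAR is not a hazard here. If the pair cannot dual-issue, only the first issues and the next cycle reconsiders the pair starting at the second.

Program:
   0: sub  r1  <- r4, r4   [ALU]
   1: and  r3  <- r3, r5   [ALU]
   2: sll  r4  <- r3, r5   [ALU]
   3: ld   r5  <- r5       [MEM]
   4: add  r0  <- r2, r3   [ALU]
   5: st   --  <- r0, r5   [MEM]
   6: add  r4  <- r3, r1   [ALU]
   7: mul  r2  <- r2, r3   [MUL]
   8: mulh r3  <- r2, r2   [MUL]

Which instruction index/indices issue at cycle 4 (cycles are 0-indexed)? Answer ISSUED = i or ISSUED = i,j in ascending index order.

ISSUED = 7

c0: i0/i1 sub.ALU+and.ALU  dual
c1: i2/i3 sll.ALU+ld.MEM  dual
c2: i4 add.ALU  RAW r0
c3: i5/i6 st.MEM+add.ALU  dual
c4: i7 mul.MUL  no-port MUL/MUL
c5: i8 mulh.MUL  tail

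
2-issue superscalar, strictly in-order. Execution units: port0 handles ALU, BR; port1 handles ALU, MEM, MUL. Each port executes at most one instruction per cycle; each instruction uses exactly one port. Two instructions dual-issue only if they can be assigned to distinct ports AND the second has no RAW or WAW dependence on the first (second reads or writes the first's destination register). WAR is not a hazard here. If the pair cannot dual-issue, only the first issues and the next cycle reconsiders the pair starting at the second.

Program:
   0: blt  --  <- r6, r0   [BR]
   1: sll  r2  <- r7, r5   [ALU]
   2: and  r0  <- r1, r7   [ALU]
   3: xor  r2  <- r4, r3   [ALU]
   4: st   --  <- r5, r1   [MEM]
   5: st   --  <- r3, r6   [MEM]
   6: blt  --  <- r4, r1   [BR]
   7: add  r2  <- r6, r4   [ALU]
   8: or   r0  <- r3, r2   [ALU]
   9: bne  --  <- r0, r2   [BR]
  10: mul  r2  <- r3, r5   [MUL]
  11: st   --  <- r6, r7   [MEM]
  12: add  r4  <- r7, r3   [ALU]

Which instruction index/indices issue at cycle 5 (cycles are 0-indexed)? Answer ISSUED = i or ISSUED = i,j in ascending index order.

ISSUED = 8

c0: i0,i1 blt;sll  pair
c1: i2,i3 and;xor  pair
c2: i4 st  no-port MEM/MEM
c3: i5,i6 st;blt  pair
c4: i7 add  RAW r2
c5: i8 or  RAW r0
c6: i9,i10 bne;mul  pair
c7: i11,i12 st;add  pair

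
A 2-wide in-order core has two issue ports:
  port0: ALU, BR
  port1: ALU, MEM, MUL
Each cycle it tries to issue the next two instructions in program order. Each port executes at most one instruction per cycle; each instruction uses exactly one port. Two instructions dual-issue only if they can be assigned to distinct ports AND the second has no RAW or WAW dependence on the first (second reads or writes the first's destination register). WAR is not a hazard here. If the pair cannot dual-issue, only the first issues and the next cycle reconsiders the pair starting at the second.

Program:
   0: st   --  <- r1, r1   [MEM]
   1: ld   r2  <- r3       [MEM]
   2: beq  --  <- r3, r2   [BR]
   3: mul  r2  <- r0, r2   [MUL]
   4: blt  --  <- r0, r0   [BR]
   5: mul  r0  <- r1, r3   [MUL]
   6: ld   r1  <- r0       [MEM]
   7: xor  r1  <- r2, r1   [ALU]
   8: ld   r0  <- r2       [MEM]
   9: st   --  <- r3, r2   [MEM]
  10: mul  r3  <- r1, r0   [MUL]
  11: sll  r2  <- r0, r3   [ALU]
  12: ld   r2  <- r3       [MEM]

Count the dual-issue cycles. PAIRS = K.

PAIRS = 3

  cy0 -> i0 (st) no-port MEM/MEM
  cy1 -> i1 (ld) RAW r2
  cy2 -> i2,i3 (beq/mul) dual
  cy3 -> i4,i5 (blt/mul) dual
  cy4 -> i6 (ld) RAW+WAW r1
  cy5 -> i7,i8 (xor/ld) dual
  cy6 -> i9 (st) no-port MEM/MUL
  cy7 -> i10 (mul) RAW r3
  cy8 -> i11 (sll) WAW r2
  cy9 -> i12 (ld) tail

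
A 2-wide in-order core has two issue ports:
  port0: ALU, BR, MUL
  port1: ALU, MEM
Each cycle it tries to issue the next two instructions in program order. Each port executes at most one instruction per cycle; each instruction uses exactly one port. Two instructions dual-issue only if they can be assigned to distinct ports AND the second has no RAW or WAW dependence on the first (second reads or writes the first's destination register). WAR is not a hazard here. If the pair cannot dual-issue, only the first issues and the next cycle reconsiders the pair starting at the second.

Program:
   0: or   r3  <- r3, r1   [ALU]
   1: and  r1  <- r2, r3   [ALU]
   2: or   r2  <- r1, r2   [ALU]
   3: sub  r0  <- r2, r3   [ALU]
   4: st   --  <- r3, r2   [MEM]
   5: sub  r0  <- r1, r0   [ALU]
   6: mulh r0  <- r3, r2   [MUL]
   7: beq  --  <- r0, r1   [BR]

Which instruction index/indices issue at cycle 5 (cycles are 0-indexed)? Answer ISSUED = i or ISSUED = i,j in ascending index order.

0. or @i0  | RAW r3
1. and @i1  | RAW r1
2. or @i2  | RAW r2
3. sub;st @i3&i4  | dual
4. sub @i5  | WAW r0
5. mulh @i6  | no-port MUL/BR
6. beq @i7  | tail

ISSUED = 6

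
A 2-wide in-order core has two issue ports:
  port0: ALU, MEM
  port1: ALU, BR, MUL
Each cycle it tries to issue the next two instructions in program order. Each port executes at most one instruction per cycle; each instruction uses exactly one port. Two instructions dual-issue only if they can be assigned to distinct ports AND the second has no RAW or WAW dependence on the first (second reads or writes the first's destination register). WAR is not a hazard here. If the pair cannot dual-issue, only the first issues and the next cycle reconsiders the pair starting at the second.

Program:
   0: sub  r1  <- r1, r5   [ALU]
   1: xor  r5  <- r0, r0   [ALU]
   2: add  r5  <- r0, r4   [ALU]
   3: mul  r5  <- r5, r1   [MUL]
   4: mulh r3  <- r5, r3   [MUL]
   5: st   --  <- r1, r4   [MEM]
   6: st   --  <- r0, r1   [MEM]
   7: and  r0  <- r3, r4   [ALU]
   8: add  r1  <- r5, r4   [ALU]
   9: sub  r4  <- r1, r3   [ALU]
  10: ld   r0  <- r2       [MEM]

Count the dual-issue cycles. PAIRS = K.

PAIRS = 4

  cy0 -> i0+i1 (sub.ALU+xor.ALU) 2-wide
  cy1 -> i2 (add.ALU) RAW+WAW r5
  cy2 -> i3 (mul.MUL) no-port MUL/MUL
  cy3 -> i4+i5 (mulh.MUL+st.MEM) 2-wide
  cy4 -> i6+i7 (st.MEM+and.ALU) 2-wide
  cy5 -> i8 (add.ALU) RAW r1
  cy6 -> i9+i10 (sub.ALU+ld.MEM) 2-wide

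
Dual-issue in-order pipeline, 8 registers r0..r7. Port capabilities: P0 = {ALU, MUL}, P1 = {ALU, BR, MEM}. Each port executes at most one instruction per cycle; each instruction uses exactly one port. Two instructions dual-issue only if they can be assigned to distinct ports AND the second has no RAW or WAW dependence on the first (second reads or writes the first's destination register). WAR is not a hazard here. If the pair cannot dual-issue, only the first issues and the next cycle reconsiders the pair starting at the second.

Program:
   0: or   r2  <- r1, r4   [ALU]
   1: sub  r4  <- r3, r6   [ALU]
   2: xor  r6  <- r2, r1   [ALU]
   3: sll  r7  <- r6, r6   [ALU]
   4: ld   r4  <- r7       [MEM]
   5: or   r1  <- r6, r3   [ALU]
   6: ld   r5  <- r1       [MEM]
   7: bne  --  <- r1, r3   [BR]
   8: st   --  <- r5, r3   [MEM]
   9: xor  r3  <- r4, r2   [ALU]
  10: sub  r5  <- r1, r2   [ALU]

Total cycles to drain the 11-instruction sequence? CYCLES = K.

c0: i0+i1 or.ALU;sub.ALU  2-wide
c1: i2 xor.ALU  RAW r6
c2: i3 sll.ALU  RAW r7
c3: i4+i5 ld.MEM;or.ALU  2-wide
c4: i6 ld.MEM  no-port MEM/BR
c5: i7 bne.BR  no-port BR/MEM
c6: i8+i9 st.MEM;xor.ALU  2-wide
c7: i10 sub.ALU  tail

CYCLES = 8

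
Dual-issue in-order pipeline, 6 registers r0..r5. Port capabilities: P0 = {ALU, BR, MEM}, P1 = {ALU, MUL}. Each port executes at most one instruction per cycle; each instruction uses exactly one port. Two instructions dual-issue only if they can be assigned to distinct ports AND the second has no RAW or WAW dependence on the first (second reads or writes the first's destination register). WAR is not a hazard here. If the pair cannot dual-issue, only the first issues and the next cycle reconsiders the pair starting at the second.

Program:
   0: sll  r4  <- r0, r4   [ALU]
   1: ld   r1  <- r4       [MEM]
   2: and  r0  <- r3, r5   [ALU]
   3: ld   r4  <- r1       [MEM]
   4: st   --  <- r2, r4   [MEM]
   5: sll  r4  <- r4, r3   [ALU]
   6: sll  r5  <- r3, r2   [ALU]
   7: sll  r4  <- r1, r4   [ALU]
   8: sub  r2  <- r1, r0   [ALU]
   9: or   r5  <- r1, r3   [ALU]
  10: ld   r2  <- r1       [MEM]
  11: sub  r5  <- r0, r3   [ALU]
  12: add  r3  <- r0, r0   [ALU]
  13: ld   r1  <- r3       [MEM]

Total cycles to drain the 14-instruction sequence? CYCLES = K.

CYCLES = 9

c0: i0 sll.ALU  RAW r4
c1: i1&i2 ld.MEM/and.ALU  2-wide
c2: i3 ld.MEM  no-port MEM/MEM
c3: i4&i5 st.MEM/sll.ALU  2-wide
c4: i6&i7 sll.ALU/sll.ALU  2-wide
c5: i8&i9 sub.ALU/or.ALU  2-wide
c6: i10&i11 ld.MEM/sub.ALU  2-wide
c7: i12 add.ALU  RAW r3
c8: i13 ld.MEM  tail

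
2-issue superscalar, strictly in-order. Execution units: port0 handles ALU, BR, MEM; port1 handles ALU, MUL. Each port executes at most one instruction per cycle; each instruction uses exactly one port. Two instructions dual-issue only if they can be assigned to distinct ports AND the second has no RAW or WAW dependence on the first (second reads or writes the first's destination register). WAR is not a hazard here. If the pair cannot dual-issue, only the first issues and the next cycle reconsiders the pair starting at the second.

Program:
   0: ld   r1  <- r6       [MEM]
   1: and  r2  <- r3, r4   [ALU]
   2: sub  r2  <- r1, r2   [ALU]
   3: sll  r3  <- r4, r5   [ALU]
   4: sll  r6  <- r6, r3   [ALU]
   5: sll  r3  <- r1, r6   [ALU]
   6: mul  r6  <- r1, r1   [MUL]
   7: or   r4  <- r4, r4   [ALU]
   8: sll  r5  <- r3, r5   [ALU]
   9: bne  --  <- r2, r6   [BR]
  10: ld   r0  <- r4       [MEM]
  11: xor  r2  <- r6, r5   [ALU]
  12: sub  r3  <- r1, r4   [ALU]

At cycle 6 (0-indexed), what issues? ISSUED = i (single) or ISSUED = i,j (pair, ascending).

c0: i0/i1 ld.MEM+and.ALU  pair
c1: i2/i3 sub.ALU+sll.ALU  pair
c2: i4 sll.ALU  RAW r6
c3: i5/i6 sll.ALU+mul.MUL  pair
c4: i7/i8 or.ALU+sll.ALU  pair
c5: i9 bne.BR  no-port BR/MEM
c6: i10/i11 ld.MEM+xor.ALU  pair
c7: i12 sub.ALU  tail

ISSUED = 10,11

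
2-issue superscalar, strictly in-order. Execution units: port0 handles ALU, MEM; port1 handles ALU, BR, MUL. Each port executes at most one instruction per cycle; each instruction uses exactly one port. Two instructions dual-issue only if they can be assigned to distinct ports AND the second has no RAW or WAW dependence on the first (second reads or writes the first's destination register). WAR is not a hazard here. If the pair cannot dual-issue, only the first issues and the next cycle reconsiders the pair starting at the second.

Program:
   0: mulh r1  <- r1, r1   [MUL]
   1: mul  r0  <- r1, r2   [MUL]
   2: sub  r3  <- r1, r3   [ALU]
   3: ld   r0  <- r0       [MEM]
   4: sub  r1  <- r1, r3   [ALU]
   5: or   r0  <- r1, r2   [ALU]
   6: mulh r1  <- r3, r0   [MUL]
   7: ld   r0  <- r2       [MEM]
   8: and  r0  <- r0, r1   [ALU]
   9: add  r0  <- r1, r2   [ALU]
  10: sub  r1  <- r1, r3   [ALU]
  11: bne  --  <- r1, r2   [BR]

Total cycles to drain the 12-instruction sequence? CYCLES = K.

  cy0 -> i0 (mulh.MUL) no-port MUL/MUL
  cy1 -> i1/i2 (mul.MUL;sub.ALU) 2-wide
  cy2 -> i3/i4 (ld.MEM;sub.ALU) 2-wide
  cy3 -> i5 (or.ALU) RAW r0
  cy4 -> i6/i7 (mulh.MUL;ld.MEM) 2-wide
  cy5 -> i8 (and.ALU) WAW r0
  cy6 -> i9/i10 (add.ALU;sub.ALU) 2-wide
  cy7 -> i11 (bne.BR) tail

CYCLES = 8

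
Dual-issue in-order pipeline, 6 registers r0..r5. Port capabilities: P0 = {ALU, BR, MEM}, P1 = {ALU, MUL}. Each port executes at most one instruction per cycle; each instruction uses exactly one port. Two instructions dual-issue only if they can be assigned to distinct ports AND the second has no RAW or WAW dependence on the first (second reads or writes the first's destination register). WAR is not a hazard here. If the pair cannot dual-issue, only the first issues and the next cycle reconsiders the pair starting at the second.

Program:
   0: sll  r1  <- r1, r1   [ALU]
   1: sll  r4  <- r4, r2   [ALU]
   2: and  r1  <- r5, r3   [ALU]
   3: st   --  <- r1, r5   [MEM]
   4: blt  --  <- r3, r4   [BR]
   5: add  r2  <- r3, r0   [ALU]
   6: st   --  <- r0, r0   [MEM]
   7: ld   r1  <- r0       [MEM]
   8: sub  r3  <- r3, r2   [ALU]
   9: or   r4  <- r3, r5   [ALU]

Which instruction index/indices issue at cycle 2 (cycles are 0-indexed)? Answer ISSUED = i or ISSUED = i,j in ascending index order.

ISSUED = 3

#0 head=0: sll.ALU+sll.ALU i0+i1 pair
#1 head=2: and.ALU i2 RAW r1
#2 head=3: st.MEM i3 no-port MEM/BR
#3 head=4: blt.BR+add.ALU i4+i5 pair
#4 head=6: st.MEM i6 no-port MEM/MEM
#5 head=7: ld.MEM+sub.ALU i7+i8 pair
#6 head=9: or.ALU i9 tail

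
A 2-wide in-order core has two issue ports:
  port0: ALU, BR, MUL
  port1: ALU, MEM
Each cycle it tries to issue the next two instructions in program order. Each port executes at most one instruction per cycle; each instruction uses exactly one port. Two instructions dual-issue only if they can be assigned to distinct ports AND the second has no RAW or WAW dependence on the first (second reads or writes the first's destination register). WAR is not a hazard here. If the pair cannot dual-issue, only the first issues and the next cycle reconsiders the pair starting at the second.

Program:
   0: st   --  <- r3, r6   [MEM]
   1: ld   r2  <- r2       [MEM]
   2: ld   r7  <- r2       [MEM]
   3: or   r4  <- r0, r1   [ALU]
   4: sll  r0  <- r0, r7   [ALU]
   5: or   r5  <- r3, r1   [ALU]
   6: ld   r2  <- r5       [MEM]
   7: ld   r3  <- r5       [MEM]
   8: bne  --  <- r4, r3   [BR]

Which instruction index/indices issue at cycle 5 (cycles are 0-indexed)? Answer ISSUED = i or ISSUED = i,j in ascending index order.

ISSUED = 7

  cy0 -> i0 (st) no-port MEM/MEM
  cy1 -> i1 (ld) no-port MEM/MEM
  cy2 -> i2&i3 (ld or) dual
  cy3 -> i4&i5 (sll or) dual
  cy4 -> i6 (ld) no-port MEM/MEM
  cy5 -> i7 (ld) RAW r3
  cy6 -> i8 (bne) tail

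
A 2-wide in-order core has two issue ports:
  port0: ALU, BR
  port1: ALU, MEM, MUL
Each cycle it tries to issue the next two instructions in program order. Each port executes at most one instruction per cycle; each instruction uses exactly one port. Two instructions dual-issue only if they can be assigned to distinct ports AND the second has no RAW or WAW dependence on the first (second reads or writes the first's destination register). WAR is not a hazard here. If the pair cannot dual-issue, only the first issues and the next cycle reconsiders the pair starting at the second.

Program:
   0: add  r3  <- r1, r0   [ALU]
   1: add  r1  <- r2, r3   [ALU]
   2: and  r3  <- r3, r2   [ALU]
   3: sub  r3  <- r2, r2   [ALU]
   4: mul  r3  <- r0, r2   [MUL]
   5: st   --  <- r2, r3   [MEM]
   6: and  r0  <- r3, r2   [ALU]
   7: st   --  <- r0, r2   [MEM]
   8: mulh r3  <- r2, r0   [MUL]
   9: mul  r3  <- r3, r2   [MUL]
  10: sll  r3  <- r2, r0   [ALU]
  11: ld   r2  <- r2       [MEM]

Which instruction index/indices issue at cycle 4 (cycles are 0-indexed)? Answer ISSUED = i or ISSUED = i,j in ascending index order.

[0] i0  add.ALU  -- RAW r3
[1] i1,i2  add.ALU;and.ALU  -- 2-wide
[2] i3  sub.ALU  -- WAW r3
[3] i4  mul.MUL  -- no-port MUL/MEM
[4] i5,i6  st.MEM;and.ALU  -- 2-wide
[5] i7  st.MEM  -- no-port MEM/MUL
[6] i8  mulh.MUL  -- no-port MUL/MUL
[7] i9  mul.MUL  -- WAW r3
[8] i10,i11  sll.ALU;ld.MEM  -- 2-wide

ISSUED = 5,6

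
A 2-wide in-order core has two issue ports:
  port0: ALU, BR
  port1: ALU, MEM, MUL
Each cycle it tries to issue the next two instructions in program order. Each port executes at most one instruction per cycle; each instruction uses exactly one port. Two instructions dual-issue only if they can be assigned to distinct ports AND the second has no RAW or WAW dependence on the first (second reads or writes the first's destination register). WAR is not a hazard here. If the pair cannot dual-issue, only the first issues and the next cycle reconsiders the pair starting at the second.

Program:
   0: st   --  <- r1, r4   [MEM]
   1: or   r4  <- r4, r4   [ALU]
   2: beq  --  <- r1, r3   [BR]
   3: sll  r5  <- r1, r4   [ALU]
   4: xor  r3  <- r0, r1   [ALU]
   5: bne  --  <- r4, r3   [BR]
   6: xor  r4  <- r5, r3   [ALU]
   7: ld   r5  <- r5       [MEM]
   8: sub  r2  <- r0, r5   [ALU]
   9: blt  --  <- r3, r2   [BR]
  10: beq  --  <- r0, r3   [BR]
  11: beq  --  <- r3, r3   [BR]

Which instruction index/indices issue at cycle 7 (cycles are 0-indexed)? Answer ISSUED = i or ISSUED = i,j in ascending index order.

ISSUED = 10

0. st/or @i0,i1  | 2-wide
1. beq/sll @i2,i3  | 2-wide
2. xor @i4  | RAW r3
3. bne/xor @i5,i6  | 2-wide
4. ld @i7  | RAW r5
5. sub @i8  | RAW r2
6. blt @i9  | no-port BR/BR
7. beq @i10  | no-port BR/BR
8. beq @i11  | tail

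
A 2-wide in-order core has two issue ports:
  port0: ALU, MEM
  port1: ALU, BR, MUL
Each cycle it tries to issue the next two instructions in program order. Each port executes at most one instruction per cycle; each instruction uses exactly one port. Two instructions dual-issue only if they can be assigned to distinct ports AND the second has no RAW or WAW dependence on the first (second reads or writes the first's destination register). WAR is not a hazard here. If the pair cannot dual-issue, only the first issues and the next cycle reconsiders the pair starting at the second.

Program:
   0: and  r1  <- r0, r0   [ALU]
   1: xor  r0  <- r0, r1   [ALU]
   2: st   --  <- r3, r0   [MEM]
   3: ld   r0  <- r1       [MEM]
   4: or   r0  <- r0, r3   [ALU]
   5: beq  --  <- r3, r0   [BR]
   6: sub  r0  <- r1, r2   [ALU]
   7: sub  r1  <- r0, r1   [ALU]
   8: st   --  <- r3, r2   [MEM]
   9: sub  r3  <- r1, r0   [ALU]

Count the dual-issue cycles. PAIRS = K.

#0 head=0: and.ALU i0 RAW r1
#1 head=1: xor.ALU i1 RAW r0
#2 head=2: st.MEM i2 no-port MEM/MEM
#3 head=3: ld.MEM i3 RAW+WAW r0
#4 head=4: or.ALU i4 RAW r0
#5 head=5: beq.BR/sub.ALU i5&i6 2-wide
#6 head=7: sub.ALU/st.MEM i7&i8 2-wide
#7 head=9: sub.ALU i9 tail

PAIRS = 2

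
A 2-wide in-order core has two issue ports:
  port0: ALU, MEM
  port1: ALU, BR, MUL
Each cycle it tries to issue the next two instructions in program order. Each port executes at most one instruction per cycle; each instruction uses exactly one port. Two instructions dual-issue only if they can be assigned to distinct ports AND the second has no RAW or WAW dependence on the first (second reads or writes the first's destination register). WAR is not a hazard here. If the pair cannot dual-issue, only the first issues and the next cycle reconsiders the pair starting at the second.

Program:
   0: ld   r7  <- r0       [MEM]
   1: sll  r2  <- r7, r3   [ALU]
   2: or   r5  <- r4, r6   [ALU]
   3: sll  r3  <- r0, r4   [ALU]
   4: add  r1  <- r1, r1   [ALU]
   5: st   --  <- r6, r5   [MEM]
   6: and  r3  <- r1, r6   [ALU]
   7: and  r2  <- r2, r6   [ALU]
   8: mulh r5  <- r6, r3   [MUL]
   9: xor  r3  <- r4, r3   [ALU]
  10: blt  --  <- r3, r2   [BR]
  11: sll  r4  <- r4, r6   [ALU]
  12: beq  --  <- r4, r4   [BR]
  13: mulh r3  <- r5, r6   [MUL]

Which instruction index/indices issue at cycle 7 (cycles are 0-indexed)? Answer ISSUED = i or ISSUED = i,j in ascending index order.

#0 head=0: ld.MEM i0 RAW r7
#1 head=1: sll.ALU+or.ALU i1,i2 pair
#2 head=3: sll.ALU+add.ALU i3,i4 pair
#3 head=5: st.MEM+and.ALU i5,i6 pair
#4 head=7: and.ALU+mulh.MUL i7,i8 pair
#5 head=9: xor.ALU i9 RAW r3
#6 head=10: blt.BR+sll.ALU i10,i11 pair
#7 head=12: beq.BR i12 no-port BR/MUL
#8 head=13: mulh.MUL i13 tail

ISSUED = 12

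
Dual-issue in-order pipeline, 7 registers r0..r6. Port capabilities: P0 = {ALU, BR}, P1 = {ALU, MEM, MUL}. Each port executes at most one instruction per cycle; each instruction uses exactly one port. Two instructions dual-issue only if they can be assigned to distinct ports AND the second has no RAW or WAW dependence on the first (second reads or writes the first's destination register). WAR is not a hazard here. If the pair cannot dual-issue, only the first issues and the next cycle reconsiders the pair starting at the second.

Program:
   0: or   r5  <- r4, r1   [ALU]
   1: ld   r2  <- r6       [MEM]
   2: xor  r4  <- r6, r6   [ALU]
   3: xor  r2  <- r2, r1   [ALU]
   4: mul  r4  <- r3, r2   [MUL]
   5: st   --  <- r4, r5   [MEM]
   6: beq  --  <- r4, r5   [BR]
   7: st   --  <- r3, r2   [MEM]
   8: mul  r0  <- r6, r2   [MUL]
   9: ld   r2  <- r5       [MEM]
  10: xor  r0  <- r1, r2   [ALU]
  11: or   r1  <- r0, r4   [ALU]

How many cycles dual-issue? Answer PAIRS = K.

c0: i0,i1 or/ld  dual
c1: i2,i3 xor/xor  dual
c2: i4 mul  no-port MUL/MEM
c3: i5,i6 st/beq  dual
c4: i7 st  no-port MEM/MUL
c5: i8 mul  no-port MUL/MEM
c6: i9 ld  RAW r2
c7: i10 xor  RAW r0
c8: i11 or  tail

PAIRS = 3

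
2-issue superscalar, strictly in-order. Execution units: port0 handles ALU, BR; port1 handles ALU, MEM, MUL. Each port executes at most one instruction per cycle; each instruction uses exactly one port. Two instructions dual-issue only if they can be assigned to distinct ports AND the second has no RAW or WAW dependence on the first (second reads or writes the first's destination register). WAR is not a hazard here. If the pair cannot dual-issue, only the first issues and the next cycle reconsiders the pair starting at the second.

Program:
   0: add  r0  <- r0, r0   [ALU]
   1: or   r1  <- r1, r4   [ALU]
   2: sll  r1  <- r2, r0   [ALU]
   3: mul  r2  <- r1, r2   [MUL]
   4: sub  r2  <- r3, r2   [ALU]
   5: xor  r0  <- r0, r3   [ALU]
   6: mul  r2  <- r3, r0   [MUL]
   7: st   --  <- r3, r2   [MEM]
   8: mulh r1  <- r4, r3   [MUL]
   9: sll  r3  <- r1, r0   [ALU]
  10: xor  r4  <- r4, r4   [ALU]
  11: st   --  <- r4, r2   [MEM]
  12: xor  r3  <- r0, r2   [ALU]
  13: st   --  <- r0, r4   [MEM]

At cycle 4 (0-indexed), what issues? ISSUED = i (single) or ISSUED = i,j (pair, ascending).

ISSUED = 6

#0 head=0: add/or i0/i1 2-wide
#1 head=2: sll i2 RAW r1
#2 head=3: mul i3 RAW+WAW r2
#3 head=4: sub/xor i4/i5 2-wide
#4 head=6: mul i6 no-port MUL/MEM
#5 head=7: st i7 no-port MEM/MUL
#6 head=8: mulh i8 RAW r1
#7 head=9: sll/xor i9/i10 2-wide
#8 head=11: st/xor i11/i12 2-wide
#9 head=13: st i13 tail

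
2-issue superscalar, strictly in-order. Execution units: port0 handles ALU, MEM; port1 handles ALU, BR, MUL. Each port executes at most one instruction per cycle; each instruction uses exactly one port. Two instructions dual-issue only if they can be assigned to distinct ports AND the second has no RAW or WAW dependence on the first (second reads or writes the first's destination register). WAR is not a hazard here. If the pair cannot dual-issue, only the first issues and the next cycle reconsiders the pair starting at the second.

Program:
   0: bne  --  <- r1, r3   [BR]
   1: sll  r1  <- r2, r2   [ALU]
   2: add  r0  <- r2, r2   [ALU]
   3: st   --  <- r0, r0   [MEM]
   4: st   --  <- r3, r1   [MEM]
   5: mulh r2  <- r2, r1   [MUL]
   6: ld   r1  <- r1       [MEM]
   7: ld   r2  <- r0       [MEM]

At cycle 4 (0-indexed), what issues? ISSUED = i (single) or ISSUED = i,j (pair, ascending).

ISSUED = 6

[0] i0,i1  bne/sll  -- dual
[1] i2  add  -- RAW r0
[2] i3  st  -- no-port MEM/MEM
[3] i4,i5  st/mulh  -- dual
[4] i6  ld  -- no-port MEM/MEM
[5] i7  ld  -- tail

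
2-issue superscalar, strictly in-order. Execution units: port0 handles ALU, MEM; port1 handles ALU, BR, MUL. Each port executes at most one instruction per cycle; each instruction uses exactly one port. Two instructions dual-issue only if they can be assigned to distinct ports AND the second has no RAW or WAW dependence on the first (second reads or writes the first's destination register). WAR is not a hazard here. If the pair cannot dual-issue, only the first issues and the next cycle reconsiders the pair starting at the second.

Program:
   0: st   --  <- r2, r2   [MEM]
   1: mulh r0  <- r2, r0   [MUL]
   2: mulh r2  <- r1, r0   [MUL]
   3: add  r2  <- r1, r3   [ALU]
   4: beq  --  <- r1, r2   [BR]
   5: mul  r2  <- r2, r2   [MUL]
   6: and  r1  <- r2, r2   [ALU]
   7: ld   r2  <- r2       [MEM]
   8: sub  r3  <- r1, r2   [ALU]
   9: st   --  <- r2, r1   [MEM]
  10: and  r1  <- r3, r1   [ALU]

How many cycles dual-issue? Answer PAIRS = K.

PAIRS = 3

  cy0 -> i0&i1 (st.MEM;mulh.MUL) pair
  cy1 -> i2 (mulh.MUL) WAW r2
  cy2 -> i3 (add.ALU) RAW r2
  cy3 -> i4 (beq.BR) no-port BR/MUL
  cy4 -> i5 (mul.MUL) RAW r2
  cy5 -> i6&i7 (and.ALU;ld.MEM) pair
  cy6 -> i8&i9 (sub.ALU;st.MEM) pair
  cy7 -> i10 (and.ALU) tail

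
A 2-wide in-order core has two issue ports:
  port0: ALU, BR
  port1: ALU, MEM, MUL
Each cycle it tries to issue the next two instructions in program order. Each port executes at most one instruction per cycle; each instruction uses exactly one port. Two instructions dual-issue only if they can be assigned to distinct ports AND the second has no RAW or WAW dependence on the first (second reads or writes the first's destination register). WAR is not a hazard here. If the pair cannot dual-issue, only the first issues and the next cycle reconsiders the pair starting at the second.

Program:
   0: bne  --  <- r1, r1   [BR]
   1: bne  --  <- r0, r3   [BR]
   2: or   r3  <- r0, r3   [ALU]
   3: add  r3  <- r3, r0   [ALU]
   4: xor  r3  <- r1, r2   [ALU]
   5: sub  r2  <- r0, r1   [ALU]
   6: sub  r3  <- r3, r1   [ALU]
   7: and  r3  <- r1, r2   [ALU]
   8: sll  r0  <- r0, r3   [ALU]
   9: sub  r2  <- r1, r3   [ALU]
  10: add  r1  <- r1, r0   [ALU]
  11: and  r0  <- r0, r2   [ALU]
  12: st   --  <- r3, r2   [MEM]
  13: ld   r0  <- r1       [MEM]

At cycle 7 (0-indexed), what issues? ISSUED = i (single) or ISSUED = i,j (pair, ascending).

[0] i0  bne  -- no-port BR/BR
[1] i1,i2  bne or  -- dual
[2] i3  add  -- WAW r3
[3] i4,i5  xor sub  -- dual
[4] i6  sub  -- WAW r3
[5] i7  and  -- RAW r3
[6] i8,i9  sll sub  -- dual
[7] i10,i11  add and  -- dual
[8] i12  st  -- no-port MEM/MEM
[9] i13  ld  -- tail

ISSUED = 10,11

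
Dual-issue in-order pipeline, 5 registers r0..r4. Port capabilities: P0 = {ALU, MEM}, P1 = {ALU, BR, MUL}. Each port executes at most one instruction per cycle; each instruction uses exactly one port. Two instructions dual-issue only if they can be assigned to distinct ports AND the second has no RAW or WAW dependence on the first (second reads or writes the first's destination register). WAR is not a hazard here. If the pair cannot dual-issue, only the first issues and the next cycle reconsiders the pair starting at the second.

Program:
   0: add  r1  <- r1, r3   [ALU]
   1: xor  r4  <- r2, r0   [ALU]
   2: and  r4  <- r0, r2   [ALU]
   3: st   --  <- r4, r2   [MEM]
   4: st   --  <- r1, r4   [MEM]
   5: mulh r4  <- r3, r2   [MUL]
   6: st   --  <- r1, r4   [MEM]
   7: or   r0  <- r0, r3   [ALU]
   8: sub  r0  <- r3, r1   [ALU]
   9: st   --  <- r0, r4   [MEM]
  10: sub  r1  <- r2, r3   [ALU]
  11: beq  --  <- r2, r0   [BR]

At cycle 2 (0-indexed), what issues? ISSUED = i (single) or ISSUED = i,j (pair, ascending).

c0: i0&i1 add;xor  2-wide
c1: i2 and  RAW r4
c2: i3 st  no-port MEM/MEM
c3: i4&i5 st;mulh  2-wide
c4: i6&i7 st;or  2-wide
c5: i8 sub  RAW r0
c6: i9&i10 st;sub  2-wide
c7: i11 beq  tail

ISSUED = 3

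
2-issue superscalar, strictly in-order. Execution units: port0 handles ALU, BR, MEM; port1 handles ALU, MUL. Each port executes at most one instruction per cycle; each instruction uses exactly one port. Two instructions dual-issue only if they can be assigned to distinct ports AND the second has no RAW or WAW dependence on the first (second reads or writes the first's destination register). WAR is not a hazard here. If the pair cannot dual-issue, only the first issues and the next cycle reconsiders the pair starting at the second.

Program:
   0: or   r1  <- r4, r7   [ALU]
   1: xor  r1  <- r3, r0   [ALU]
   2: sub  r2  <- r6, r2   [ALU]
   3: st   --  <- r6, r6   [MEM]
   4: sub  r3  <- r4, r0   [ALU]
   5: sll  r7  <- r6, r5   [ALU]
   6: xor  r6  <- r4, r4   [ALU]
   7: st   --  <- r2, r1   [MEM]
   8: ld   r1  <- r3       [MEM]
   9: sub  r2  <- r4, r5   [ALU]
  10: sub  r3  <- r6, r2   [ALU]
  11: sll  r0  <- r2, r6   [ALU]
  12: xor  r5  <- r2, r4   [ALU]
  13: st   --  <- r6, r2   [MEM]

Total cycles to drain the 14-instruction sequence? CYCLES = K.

c0: i0 or.ALU  WAW r1
c1: i1,i2 xor.ALU+sub.ALU  2-wide
c2: i3,i4 st.MEM+sub.ALU  2-wide
c3: i5,i6 sll.ALU+xor.ALU  2-wide
c4: i7 st.MEM  no-port MEM/MEM
c5: i8,i9 ld.MEM+sub.ALU  2-wide
c6: i10,i11 sub.ALU+sll.ALU  2-wide
c7: i12,i13 xor.ALU+st.MEM  2-wide

CYCLES = 8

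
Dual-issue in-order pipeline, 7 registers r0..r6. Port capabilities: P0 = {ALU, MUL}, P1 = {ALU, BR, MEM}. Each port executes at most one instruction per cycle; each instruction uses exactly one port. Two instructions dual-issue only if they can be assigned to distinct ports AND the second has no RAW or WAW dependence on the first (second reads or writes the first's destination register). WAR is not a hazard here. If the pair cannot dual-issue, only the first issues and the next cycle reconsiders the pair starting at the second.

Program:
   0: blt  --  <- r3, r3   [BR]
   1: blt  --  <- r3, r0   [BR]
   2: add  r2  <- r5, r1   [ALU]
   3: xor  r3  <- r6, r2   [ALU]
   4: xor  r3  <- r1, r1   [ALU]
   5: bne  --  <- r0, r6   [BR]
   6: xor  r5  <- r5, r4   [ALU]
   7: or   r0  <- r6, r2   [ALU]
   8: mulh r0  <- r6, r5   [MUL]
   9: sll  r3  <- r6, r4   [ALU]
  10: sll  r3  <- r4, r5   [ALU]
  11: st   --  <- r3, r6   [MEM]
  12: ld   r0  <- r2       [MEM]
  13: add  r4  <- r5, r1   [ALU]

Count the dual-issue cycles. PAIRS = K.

t=0 i0:blt ; no-port BR/BR
t=1 i1/i2:blt;add ; dual
t=2 i3:xor ; WAW r3
t=3 i4/i5:xor;bne ; dual
t=4 i6/i7:xor;or ; dual
t=5 i8/i9:mulh;sll ; dual
t=6 i10:sll ; RAW r3
t=7 i11:st ; no-port MEM/MEM
t=8 i12/i13:ld;add ; dual

PAIRS = 5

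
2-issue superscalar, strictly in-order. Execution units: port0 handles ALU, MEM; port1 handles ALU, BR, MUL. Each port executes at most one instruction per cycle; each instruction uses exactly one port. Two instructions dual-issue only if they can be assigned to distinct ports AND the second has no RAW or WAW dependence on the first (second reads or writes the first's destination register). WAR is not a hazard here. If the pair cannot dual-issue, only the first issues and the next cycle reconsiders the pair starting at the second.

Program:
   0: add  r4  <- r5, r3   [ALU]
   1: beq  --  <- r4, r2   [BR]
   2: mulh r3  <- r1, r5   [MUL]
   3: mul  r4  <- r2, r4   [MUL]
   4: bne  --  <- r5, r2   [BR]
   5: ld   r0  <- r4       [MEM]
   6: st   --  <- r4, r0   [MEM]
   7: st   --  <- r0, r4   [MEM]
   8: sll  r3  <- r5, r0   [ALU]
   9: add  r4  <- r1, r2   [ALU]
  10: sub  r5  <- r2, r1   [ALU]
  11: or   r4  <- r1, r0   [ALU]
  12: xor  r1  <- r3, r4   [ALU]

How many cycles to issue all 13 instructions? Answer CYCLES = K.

0. add.ALU @i0  | RAW r4
1. beq.BR @i1  | no-port BR/MUL
2. mulh.MUL @i2  | no-port MUL/MUL
3. mul.MUL @i3  | no-port MUL/BR
4. bne.BR+ld.MEM @i4&i5  | pair
5. st.MEM @i6  | no-port MEM/MEM
6. st.MEM+sll.ALU @i7&i8  | pair
7. add.ALU+sub.ALU @i9&i10  | pair
8. or.ALU @i11  | RAW r4
9. xor.ALU @i12  | tail

CYCLES = 10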